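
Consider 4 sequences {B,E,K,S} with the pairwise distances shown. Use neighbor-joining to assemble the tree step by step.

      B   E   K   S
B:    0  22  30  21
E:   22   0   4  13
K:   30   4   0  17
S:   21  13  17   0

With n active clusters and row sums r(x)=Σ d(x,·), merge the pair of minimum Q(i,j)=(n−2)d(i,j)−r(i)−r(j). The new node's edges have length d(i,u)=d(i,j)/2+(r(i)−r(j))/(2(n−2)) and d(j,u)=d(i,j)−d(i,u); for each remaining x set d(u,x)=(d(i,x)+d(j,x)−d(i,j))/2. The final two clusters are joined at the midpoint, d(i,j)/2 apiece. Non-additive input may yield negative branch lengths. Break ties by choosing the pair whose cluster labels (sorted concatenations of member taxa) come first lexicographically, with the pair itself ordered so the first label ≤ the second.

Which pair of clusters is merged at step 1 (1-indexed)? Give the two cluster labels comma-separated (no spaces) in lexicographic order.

step 1: merge (B,S) at d=21, Q=-82; branch lengths B→16, S→5; new cluster BS
  updated: d(BS,E)=7, d(BS,K)=13
step 2: merge (BS,E) at d=7, Q=-24; branch lengths BS→8, E→-1; new cluster BES
  updated: d(BES,K)=5
step 3: merge (BES,K) at d=5; branch lengths BES→5/2, K→5/2; new cluster BEKS
final tree: (((B:16,S:5):8,E:-1):5/2,K:5/2)
total length: 33

B,S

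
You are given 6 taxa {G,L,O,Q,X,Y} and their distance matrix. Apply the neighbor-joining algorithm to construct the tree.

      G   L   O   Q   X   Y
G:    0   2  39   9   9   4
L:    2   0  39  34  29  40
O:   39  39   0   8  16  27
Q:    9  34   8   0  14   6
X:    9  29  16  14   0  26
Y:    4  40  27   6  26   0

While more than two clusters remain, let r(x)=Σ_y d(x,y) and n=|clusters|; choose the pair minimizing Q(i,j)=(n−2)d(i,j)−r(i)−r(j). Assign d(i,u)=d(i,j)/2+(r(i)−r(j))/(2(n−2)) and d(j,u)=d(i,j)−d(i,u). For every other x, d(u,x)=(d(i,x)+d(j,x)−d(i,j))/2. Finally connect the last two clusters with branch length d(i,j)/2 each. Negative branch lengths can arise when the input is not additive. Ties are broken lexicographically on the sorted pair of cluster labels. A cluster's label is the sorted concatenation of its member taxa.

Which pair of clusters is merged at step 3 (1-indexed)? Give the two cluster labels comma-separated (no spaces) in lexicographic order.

GLX,Y

1. join G+L (d=2, Q=-199) ⇒ GL; edges |G|=-73/8, |L|=89/8
  updated: d(GL,O)=38, d(GL,Q)=41/2, d(GL,X)=18, d(GL,Y)=21
2. join GL+X (d=18, Q=-235/2) ⇒ GLX; edges |GL|=155/12, |X|=61/12
  updated: d(GLX,O)=18, d(GLX,Q)=33/4, d(GLX,Y)=29/2
3. join GLX+Y (d=29/2, Q=-237/4) ⇒ GLXY; edges |GLX|=89/16, |Y|=143/16
  updated: d(GLXY,O)=61/4, d(GLXY,Q)=-1/8
4. join GLXY+O (d=61/4, Q=-185/8) ⇒ GLOXY; edges |GLXY|=57/16, |O|=187/16
  updated: d(GLOXY,Q)=-59/16
5. join GLOXY+Q (d=-59/16) ⇒ GLOQXY; edges |GLOXY|=-59/32, |Q|=-59/32
final tree: (((((G:-73/8,L:89/8):155/12,X:61/12):89/16,Y:143/16):57/16,O:187/16):-59/32,Q:-59/32)
total length: 737/16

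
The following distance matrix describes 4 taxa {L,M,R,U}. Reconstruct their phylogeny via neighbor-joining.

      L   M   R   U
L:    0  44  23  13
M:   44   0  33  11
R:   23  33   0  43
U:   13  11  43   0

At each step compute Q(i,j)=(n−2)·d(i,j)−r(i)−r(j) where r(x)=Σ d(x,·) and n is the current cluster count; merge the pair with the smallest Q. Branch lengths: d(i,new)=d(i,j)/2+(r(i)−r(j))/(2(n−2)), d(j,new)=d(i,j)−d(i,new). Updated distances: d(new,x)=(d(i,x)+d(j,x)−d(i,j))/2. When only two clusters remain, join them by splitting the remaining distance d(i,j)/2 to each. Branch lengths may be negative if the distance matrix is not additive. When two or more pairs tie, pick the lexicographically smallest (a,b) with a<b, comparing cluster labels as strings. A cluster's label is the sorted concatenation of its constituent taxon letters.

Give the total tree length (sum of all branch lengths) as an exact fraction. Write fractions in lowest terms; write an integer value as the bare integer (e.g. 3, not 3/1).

step 1: merge (L,R) at d=23, Q=-133; branch lengths L→27/4, R→65/4; new cluster LR
  updated: d(LR,M)=27, d(LR,U)=33/2
step 2: merge (LR,M) at d=27, Q=-109/2; branch lengths LR→65/4, M→43/4; new cluster LMR
  updated: d(LMR,U)=1/4
step 3: merge (LMR,U) at d=1/4; branch lengths LMR→1/8, U→1/8; new cluster LMRU
final tree: (((L:27/4,R:65/4):65/4,M:43/4):1/8,U:1/8)
total length: 201/4

201/4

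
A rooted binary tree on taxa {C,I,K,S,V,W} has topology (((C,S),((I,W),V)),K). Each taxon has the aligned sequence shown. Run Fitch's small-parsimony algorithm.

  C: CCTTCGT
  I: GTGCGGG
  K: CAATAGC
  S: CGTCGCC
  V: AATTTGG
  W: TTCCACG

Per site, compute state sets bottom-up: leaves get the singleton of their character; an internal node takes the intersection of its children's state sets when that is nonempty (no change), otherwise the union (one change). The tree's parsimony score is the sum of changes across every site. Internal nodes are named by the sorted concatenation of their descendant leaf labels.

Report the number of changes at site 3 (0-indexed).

[col 0] CS: children C:{C}, S:{C} ∩→ {C}; cost 0
[col 0] IW: children I:{G}, W:{T} ∪→ {G,T}; cost 1
[col 0] IVW: children IW:{G,T}, V:{A} ∪→ {A,G,T}; cost 1
[col 0] CISVW: children CS:{C}, IVW:{A,G,T} ∪→ {A,C,G,T}; cost 1
[col 0] CIKSVW: children CISVW:{A,C,G,T}, K:{C} ∩→ {C}; cost 0
[col 1] CS: children C:{C}, S:{G} ∪→ {C,G}; cost 1
[col 1] IW: children I:{T}, W:{T} ∩→ {T}; cost 0
[col 1] IVW: children IW:{T}, V:{A} ∪→ {A,T}; cost 1
[col 1] CISVW: children CS:{C,G}, IVW:{A,T} ∪→ {A,C,G,T}; cost 1
[col 1] CIKSVW: children CISVW:{A,C,G,T}, K:{A} ∩→ {A}; cost 0
[col 2] CS: children C:{T}, S:{T} ∩→ {T}; cost 0
[col 2] IW: children I:{G}, W:{C} ∪→ {C,G}; cost 1
[col 2] IVW: children IW:{C,G}, V:{T} ∪→ {C,G,T}; cost 1
[col 2] CISVW: children CS:{T}, IVW:{C,G,T} ∩→ {T}; cost 0
[col 2] CIKSVW: children CISVW:{T}, K:{A} ∪→ {A,T}; cost 1
[col 3] CS: children C:{T}, S:{C} ∪→ {C,T}; cost 1
[col 3] IW: children I:{C}, W:{C} ∩→ {C}; cost 0
[col 3] IVW: children IW:{C}, V:{T} ∪→ {C,T}; cost 1
[col 3] CISVW: children CS:{C,T}, IVW:{C,T} ∩→ {C,T}; cost 0
[col 3] CIKSVW: children CISVW:{C,T}, K:{T} ∩→ {T}; cost 0
[col 4] CS: children C:{C}, S:{G} ∪→ {C,G}; cost 1
[col 4] IW: children I:{G}, W:{A} ∪→ {A,G}; cost 1
[col 4] IVW: children IW:{A,G}, V:{T} ∪→ {A,G,T}; cost 1
[col 4] CISVW: children CS:{C,G}, IVW:{A,G,T} ∩→ {G}; cost 0
[col 4] CIKSVW: children CISVW:{G}, K:{A} ∪→ {A,G}; cost 1
[col 5] CS: children C:{G}, S:{C} ∪→ {C,G}; cost 1
[col 5] IW: children I:{G}, W:{C} ∪→ {C,G}; cost 1
[col 5] IVW: children IW:{C,G}, V:{G} ∩→ {G}; cost 0
[col 5] CISVW: children CS:{C,G}, IVW:{G} ∩→ {G}; cost 0
[col 5] CIKSVW: children CISVW:{G}, K:{G} ∩→ {G}; cost 0
[col 6] CS: children C:{T}, S:{C} ∪→ {C,T}; cost 1
[col 6] IW: children I:{G}, W:{G} ∩→ {G}; cost 0
[col 6] IVW: children IW:{G}, V:{G} ∩→ {G}; cost 0
[col 6] CISVW: children CS:{C,T}, IVW:{G} ∪→ {C,G,T}; cost 1
[col 6] CIKSVW: children CISVW:{C,G,T}, K:{C} ∩→ {C}; cost 0
per-site changes: [3, 3, 3, 2, 4, 2, 2]; total = 19

2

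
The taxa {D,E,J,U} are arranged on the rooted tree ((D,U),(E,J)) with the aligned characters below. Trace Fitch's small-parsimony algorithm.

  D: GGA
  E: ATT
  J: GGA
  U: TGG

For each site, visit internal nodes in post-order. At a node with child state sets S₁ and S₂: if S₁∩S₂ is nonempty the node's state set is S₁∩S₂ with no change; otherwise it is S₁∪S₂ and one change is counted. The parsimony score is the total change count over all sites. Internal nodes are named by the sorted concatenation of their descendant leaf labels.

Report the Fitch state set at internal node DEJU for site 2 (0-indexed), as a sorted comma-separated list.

A

DU@0: {G} ∪ {T} = {G,T} (union, +1)
EJ@0: {A} ∪ {G} = {A,G} (union, +1)
DEJU@0: {G,T} ∩ {A,G} = {G} (intersection, +0)
DU@1: {G} ∩ {G} = {G} (intersection, +0)
EJ@1: {T} ∪ {G} = {G,T} (union, +1)
DEJU@1: {G} ∩ {G,T} = {G} (intersection, +0)
DU@2: {A} ∪ {G} = {A,G} (union, +1)
EJ@2: {T} ∪ {A} = {A,T} (union, +1)
DEJU@2: {A,G} ∩ {A,T} = {A} (intersection, +0)
per-site changes: [2, 1, 2]; total = 5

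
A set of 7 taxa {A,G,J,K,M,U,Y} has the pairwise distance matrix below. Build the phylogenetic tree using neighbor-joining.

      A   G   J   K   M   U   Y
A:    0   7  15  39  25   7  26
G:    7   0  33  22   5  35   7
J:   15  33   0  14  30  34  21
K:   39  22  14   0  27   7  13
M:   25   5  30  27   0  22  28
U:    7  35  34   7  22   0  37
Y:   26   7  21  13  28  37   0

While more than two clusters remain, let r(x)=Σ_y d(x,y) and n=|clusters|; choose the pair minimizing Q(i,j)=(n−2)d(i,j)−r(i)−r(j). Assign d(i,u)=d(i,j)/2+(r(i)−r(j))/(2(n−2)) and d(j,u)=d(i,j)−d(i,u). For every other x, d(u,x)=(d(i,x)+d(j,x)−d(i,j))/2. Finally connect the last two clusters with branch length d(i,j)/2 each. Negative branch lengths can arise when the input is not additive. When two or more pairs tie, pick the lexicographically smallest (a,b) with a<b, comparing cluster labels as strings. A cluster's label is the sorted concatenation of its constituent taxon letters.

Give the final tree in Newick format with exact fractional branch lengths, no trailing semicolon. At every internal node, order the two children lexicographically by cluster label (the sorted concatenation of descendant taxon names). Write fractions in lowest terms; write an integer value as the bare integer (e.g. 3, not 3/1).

(((A:95/16,J:145/16):51/16,((G:-3/2,M:13/2):79/12,Y:101/12):67/16):149/32,(K:3/2,U:11/2):149/32)

step 1: merge (K,U) at d=7, Q=-229; branch lengths K→3/2, U→11/2; new cluster KU
  updated: d(A,KU)=39/2, d(G,KU)=25, d(J,KU)=41/2, d(KU,M)=21, d(KU,Y)=43/2
step 2: merge (G,M) at d=5, Q=-166; branch lengths G→-3/2, M→13/2; new cluster GM
  updated: d(A,GM)=27/2, d(GM,J)=29, d(GM,KU)=41/2, d(GM,Y)=15
step 3: merge (GM,Y) at d=15, Q=-233/2; branch lengths GM→79/12, Y→101/12; new cluster GMY
  updated: d(A,GMY)=49/4, d(GMY,J)=35/2, d(GMY,KU)=27/2
step 4: merge (A,J) at d=15, Q=-279/4; branch lengths A→95/16, J→145/16; new cluster AJ
  updated: d(AJ,GMY)=59/8, d(AJ,KU)=25/2
step 5: merge (AJ,GMY) at d=59/8, Q=-267/8; branch lengths AJ→51/16, GMY→67/16; new cluster AGJMY
  updated: d(AGJMY,KU)=149/16
step 6: merge (AGJMY,KU) at d=149/16; branch lengths AGJMY→149/32, KU→149/32; new cluster AGJKMUY
final tree: (((A:95/16,J:145/16):51/16,((G:-3/2,M:13/2):79/12,Y:101/12):67/16):149/32,(K:3/2,U:11/2):149/32)
total length: 939/16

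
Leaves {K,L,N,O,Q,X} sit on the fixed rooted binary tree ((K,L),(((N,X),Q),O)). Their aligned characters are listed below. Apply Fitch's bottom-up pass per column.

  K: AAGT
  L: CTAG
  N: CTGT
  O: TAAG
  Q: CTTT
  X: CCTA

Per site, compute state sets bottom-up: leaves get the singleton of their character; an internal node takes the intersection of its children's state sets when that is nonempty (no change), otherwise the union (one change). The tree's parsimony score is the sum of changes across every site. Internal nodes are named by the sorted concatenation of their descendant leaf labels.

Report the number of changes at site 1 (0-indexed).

site 0, node KL: K={A} ∪ L={C} → {A,C} (+1)
site 0, node NX: N={C} ∩ X={C} → {C} (+0)
site 0, node NQX: NX={C} ∩ Q={C} → {C} (+0)
site 0, node NOQX: NQX={C} ∪ O={T} → {C,T} (+1)
site 0, node KLNOQX: KL={A,C} ∩ NOQX={C,T} → {C} (+0)
site 1, node KL: K={A} ∪ L={T} → {A,T} (+1)
site 1, node NX: N={T} ∪ X={C} → {C,T} (+1)
site 1, node NQX: NX={C,T} ∩ Q={T} → {T} (+0)
site 1, node NOQX: NQX={T} ∪ O={A} → {A,T} (+1)
site 1, node KLNOQX: KL={A,T} ∩ NOQX={A,T} → {A,T} (+0)
site 2, node KL: K={G} ∪ L={A} → {A,G} (+1)
site 2, node NX: N={G} ∪ X={T} → {G,T} (+1)
site 2, node NQX: NX={G,T} ∩ Q={T} → {T} (+0)
site 2, node NOQX: NQX={T} ∪ O={A} → {A,T} (+1)
site 2, node KLNOQX: KL={A,G} ∩ NOQX={A,T} → {A} (+0)
site 3, node KL: K={T} ∪ L={G} → {G,T} (+1)
site 3, node NX: N={T} ∪ X={A} → {A,T} (+1)
site 3, node NQX: NX={A,T} ∩ Q={T} → {T} (+0)
site 3, node NOQX: NQX={T} ∪ O={G} → {G,T} (+1)
site 3, node KLNOQX: KL={G,T} ∩ NOQX={G,T} → {G,T} (+0)
per-site changes: [2, 3, 3, 3]; total = 11

3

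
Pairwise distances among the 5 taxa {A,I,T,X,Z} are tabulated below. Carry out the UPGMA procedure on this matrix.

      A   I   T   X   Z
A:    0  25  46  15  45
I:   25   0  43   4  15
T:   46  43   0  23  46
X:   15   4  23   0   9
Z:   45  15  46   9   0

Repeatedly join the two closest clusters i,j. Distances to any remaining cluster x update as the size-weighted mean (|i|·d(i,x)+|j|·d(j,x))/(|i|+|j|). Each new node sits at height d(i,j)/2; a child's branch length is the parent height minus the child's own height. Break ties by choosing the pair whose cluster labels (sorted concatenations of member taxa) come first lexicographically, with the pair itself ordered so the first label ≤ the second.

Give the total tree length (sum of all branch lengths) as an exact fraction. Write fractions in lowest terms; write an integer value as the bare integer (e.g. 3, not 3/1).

185/3

step 1: merge (I,X) at d=4; branch lengths I→2, X→2; new cluster IX
  updated: d(A,IX)=20, d(IX,T)=33, d(IX,Z)=12
step 2: merge (IX,Z) at d=12; branch lengths IX→4, Z→6; new cluster IXZ
  updated: d(A,IXZ)=85/3, d(IXZ,T)=112/3
step 3: merge (A,IXZ) at d=85/3; branch lengths A→85/6, IXZ→49/6; new cluster AIXZ
  updated: d(AIXZ,T)=79/2
step 4: merge (AIXZ,T) at d=79/2; branch lengths AIXZ→67/12, T→79/4; new cluster AITXZ
final tree: ((A:85/6,((I:2,X:2):4,Z:6):49/6):67/12,T:79/4)
total length: 185/3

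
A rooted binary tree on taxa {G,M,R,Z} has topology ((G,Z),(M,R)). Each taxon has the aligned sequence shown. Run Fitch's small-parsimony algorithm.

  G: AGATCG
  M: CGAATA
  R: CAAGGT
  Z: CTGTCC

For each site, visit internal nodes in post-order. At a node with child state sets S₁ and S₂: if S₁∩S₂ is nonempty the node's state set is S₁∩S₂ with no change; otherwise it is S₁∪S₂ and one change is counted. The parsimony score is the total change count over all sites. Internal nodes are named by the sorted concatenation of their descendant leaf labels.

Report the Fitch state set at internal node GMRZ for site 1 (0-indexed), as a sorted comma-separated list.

GZ@0: {A} ∪ {C} = {A,C} (union, +1)
MR@0: {C} ∩ {C} = {C} (intersection, +0)
GMRZ@0: {A,C} ∩ {C} = {C} (intersection, +0)
GZ@1: {G} ∪ {T} = {G,T} (union, +1)
MR@1: {G} ∪ {A} = {A,G} (union, +1)
GMRZ@1: {G,T} ∩ {A,G} = {G} (intersection, +0)
GZ@2: {A} ∪ {G} = {A,G} (union, +1)
MR@2: {A} ∩ {A} = {A} (intersection, +0)
GMRZ@2: {A,G} ∩ {A} = {A} (intersection, +0)
GZ@3: {T} ∩ {T} = {T} (intersection, +0)
MR@3: {A} ∪ {G} = {A,G} (union, +1)
GMRZ@3: {T} ∪ {A,G} = {A,G,T} (union, +1)
GZ@4: {C} ∩ {C} = {C} (intersection, +0)
MR@4: {T} ∪ {G} = {G,T} (union, +1)
GMRZ@4: {C} ∪ {G,T} = {C,G,T} (union, +1)
GZ@5: {G} ∪ {C} = {C,G} (union, +1)
MR@5: {A} ∪ {T} = {A,T} (union, +1)
GMRZ@5: {C,G} ∪ {A,T} = {A,C,G,T} (union, +1)
per-site changes: [1, 2, 1, 2, 2, 3]; total = 11

G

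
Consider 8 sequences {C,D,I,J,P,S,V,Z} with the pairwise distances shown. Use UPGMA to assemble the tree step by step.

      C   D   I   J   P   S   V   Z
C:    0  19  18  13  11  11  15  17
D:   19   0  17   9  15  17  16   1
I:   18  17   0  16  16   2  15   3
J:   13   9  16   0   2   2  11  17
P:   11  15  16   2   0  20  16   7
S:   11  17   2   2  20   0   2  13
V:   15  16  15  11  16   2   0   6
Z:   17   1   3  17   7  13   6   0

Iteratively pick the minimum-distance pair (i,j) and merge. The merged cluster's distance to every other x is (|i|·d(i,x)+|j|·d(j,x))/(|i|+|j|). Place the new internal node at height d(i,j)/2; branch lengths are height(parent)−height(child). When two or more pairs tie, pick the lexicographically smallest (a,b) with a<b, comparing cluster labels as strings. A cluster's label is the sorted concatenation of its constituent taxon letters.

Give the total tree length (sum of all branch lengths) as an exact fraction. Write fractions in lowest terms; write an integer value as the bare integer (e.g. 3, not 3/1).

1961/60

1. join D+Z (d=1) ⇒ DZ; edges |D|=1/2, |Z|=1/2
  updated: d(C,DZ)=18, d(DZ,I)=10, d(DZ,J)=13, d(DZ,P)=11, d(DZ,S)=15, d(DZ,V)=11
2. join I+S (d=2) ⇒ IS; edges |I|=1, |S|=1
  updated: d(C,IS)=29/2, d(DZ,IS)=25/2, d(IS,J)=9, d(IS,P)=18, d(IS,V)=17/2
3. join J+P (d=2) ⇒ JP; edges |J|=1, |P|=1
  updated: d(C,JP)=12, d(DZ,JP)=12, d(IS,JP)=27/2, d(JP,V)=27/2
4. join IS+V (d=17/2) ⇒ ISV; edges |IS|=13/4, |V|=17/4
  updated: d(C,ISV)=44/3, d(DZ,ISV)=12, d(ISV,JP)=27/2
5. join C+JP (d=12) ⇒ CJP; edges |C|=6, |JP|=5
  updated: d(CJP,DZ)=14, d(CJP,ISV)=125/9
6. join DZ+ISV (d=12) ⇒ DISVZ; edges |DZ|=11/2, |ISV|=7/4
  updated: d(CJP,DISVZ)=209/15
7. join CJP+DISVZ (d=209/15) ⇒ CDIJPSVZ; edges |CJP|=29/30, |DISVZ|=29/30
final tree: ((C:6,(J:1,P:1):5):29/30,((D:1/2,Z:1/2):11/2,((I:1,S:1):13/4,V:17/4):7/4):29/30)
total length: 1961/60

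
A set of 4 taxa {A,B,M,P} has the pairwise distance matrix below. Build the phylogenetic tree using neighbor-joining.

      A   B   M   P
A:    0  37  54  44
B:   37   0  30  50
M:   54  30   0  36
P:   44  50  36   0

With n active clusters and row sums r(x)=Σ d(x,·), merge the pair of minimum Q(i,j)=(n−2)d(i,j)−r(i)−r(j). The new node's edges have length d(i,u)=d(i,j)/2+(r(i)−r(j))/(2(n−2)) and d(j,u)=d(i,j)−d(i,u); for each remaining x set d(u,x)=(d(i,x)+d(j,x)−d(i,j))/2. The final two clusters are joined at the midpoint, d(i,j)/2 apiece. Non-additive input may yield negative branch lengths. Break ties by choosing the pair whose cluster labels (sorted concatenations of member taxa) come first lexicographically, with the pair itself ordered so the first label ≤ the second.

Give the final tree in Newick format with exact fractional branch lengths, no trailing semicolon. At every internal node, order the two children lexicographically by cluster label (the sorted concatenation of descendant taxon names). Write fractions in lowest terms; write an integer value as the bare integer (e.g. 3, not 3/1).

(((A:23,B:14):8,M:31/2):41/4,P:41/4)

step 1: merge (A,B) at d=37, Q=-178; branch lengths A→23, B→14; new cluster AB
  updated: d(AB,M)=47/2, d(AB,P)=57/2
step 2: merge (AB,M) at d=47/2, Q=-88; branch lengths AB→8, M→31/2; new cluster ABM
  updated: d(ABM,P)=41/2
step 3: merge (ABM,P) at d=41/2; branch lengths ABM→41/4, P→41/4; new cluster ABMP
final tree: (((A:23,B:14):8,M:31/2):41/4,P:41/4)
total length: 81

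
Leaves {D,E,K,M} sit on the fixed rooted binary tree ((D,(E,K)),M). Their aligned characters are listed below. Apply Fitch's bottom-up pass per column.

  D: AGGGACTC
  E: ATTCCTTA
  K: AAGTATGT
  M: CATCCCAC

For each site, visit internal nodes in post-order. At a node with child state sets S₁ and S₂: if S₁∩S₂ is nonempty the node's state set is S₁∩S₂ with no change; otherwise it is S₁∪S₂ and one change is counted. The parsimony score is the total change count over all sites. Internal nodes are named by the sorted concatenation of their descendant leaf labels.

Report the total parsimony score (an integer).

site 0, node EK: E={A} ∩ K={A} → {A} (+0)
site 0, node DEK: D={A} ∩ EK={A} → {A} (+0)
site 0, node DEKM: DEK={A} ∪ M={C} → {A,C} (+1)
site 1, node EK: E={T} ∪ K={A} → {A,T} (+1)
site 1, node DEK: D={G} ∪ EK={A,T} → {A,G,T} (+1)
site 1, node DEKM: DEK={A,G,T} ∩ M={A} → {A} (+0)
site 2, node EK: E={T} ∪ K={G} → {G,T} (+1)
site 2, node DEK: D={G} ∩ EK={G,T} → {G} (+0)
site 2, node DEKM: DEK={G} ∪ M={T} → {G,T} (+1)
site 3, node EK: E={C} ∪ K={T} → {C,T} (+1)
site 3, node DEK: D={G} ∪ EK={C,T} → {C,G,T} (+1)
site 3, node DEKM: DEK={C,G,T} ∩ M={C} → {C} (+0)
site 4, node EK: E={C} ∪ K={A} → {A,C} (+1)
site 4, node DEK: D={A} ∩ EK={A,C} → {A} (+0)
site 4, node DEKM: DEK={A} ∪ M={C} → {A,C} (+1)
site 5, node EK: E={T} ∩ K={T} → {T} (+0)
site 5, node DEK: D={C} ∪ EK={T} → {C,T} (+1)
site 5, node DEKM: DEK={C,T} ∩ M={C} → {C} (+0)
site 6, node EK: E={T} ∪ K={G} → {G,T} (+1)
site 6, node DEK: D={T} ∩ EK={G,T} → {T} (+0)
site 6, node DEKM: DEK={T} ∪ M={A} → {A,T} (+1)
site 7, node EK: E={A} ∪ K={T} → {A,T} (+1)
site 7, node DEK: D={C} ∪ EK={A,T} → {A,C,T} (+1)
site 7, node DEKM: DEK={A,C,T} ∩ M={C} → {C} (+0)
per-site changes: [1, 2, 2, 2, 2, 1, 2, 2]; total = 14

14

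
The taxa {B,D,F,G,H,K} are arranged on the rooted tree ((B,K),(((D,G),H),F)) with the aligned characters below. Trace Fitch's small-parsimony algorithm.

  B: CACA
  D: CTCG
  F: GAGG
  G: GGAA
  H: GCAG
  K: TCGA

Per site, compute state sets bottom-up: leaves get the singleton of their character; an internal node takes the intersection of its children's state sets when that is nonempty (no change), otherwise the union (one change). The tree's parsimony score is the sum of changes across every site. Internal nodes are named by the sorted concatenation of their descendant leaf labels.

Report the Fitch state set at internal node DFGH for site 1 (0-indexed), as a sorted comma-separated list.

BK@0: {C} ∪ {T} = {C,T} (union, +1)
DG@0: {C} ∪ {G} = {C,G} (union, +1)
DGH@0: {C,G} ∩ {G} = {G} (intersection, +0)
DFGH@0: {G} ∩ {G} = {G} (intersection, +0)
BDFGHK@0: {C,T} ∪ {G} = {C,G,T} (union, +1)
BK@1: {A} ∪ {C} = {A,C} (union, +1)
DG@1: {T} ∪ {G} = {G,T} (union, +1)
DGH@1: {G,T} ∪ {C} = {C,G,T} (union, +1)
DFGH@1: {C,G,T} ∪ {A} = {A,C,G,T} (union, +1)
BDFGHK@1: {A,C} ∩ {A,C,G,T} = {A,C} (intersection, +0)
BK@2: {C} ∪ {G} = {C,G} (union, +1)
DG@2: {C} ∪ {A} = {A,C} (union, +1)
DGH@2: {A,C} ∩ {A} = {A} (intersection, +0)
DFGH@2: {A} ∪ {G} = {A,G} (union, +1)
BDFGHK@2: {C,G} ∩ {A,G} = {G} (intersection, +0)
BK@3: {A} ∩ {A} = {A} (intersection, +0)
DG@3: {G} ∪ {A} = {A,G} (union, +1)
DGH@3: {A,G} ∩ {G} = {G} (intersection, +0)
DFGH@3: {G} ∩ {G} = {G} (intersection, +0)
BDFGHK@3: {A} ∪ {G} = {A,G} (union, +1)
per-site changes: [3, 4, 3, 2]; total = 12

A,C,G,T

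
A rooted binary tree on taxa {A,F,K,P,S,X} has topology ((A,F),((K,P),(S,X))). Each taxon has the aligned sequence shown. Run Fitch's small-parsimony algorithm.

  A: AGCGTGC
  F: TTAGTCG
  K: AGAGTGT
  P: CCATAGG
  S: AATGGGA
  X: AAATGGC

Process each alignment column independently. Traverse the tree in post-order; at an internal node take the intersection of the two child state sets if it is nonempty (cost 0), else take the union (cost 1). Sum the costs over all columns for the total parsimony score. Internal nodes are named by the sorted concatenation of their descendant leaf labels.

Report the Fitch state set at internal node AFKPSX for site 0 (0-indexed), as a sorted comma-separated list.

[col 0] AF: children A:{A}, F:{T} ∪→ {A,T}; cost 1
[col 0] KP: children K:{A}, P:{C} ∪→ {A,C}; cost 1
[col 0] SX: children S:{A}, X:{A} ∩→ {A}; cost 0
[col 0] KPSX: children KP:{A,C}, SX:{A} ∩→ {A}; cost 0
[col 0] AFKPSX: children AF:{A,T}, KPSX:{A} ∩→ {A}; cost 0
[col 1] AF: children A:{G}, F:{T} ∪→ {G,T}; cost 1
[col 1] KP: children K:{G}, P:{C} ∪→ {C,G}; cost 1
[col 1] SX: children S:{A}, X:{A} ∩→ {A}; cost 0
[col 1] KPSX: children KP:{C,G}, SX:{A} ∪→ {A,C,G}; cost 1
[col 1] AFKPSX: children AF:{G,T}, KPSX:{A,C,G} ∩→ {G}; cost 0
[col 2] AF: children A:{C}, F:{A} ∪→ {A,C}; cost 1
[col 2] KP: children K:{A}, P:{A} ∩→ {A}; cost 0
[col 2] SX: children S:{T}, X:{A} ∪→ {A,T}; cost 1
[col 2] KPSX: children KP:{A}, SX:{A,T} ∩→ {A}; cost 0
[col 2] AFKPSX: children AF:{A,C}, KPSX:{A} ∩→ {A}; cost 0
[col 3] AF: children A:{G}, F:{G} ∩→ {G}; cost 0
[col 3] KP: children K:{G}, P:{T} ∪→ {G,T}; cost 1
[col 3] SX: children S:{G}, X:{T} ∪→ {G,T}; cost 1
[col 3] KPSX: children KP:{G,T}, SX:{G,T} ∩→ {G,T}; cost 0
[col 3] AFKPSX: children AF:{G}, KPSX:{G,T} ∩→ {G}; cost 0
[col 4] AF: children A:{T}, F:{T} ∩→ {T}; cost 0
[col 4] KP: children K:{T}, P:{A} ∪→ {A,T}; cost 1
[col 4] SX: children S:{G}, X:{G} ∩→ {G}; cost 0
[col 4] KPSX: children KP:{A,T}, SX:{G} ∪→ {A,G,T}; cost 1
[col 4] AFKPSX: children AF:{T}, KPSX:{A,G,T} ∩→ {T}; cost 0
[col 5] AF: children A:{G}, F:{C} ∪→ {C,G}; cost 1
[col 5] KP: children K:{G}, P:{G} ∩→ {G}; cost 0
[col 5] SX: children S:{G}, X:{G} ∩→ {G}; cost 0
[col 5] KPSX: children KP:{G}, SX:{G} ∩→ {G}; cost 0
[col 5] AFKPSX: children AF:{C,G}, KPSX:{G} ∩→ {G}; cost 0
[col 6] AF: children A:{C}, F:{G} ∪→ {C,G}; cost 1
[col 6] KP: children K:{T}, P:{G} ∪→ {G,T}; cost 1
[col 6] SX: children S:{A}, X:{C} ∪→ {A,C}; cost 1
[col 6] KPSX: children KP:{G,T}, SX:{A,C} ∪→ {A,C,G,T}; cost 1
[col 6] AFKPSX: children AF:{C,G}, KPSX:{A,C,G,T} ∩→ {C,G}; cost 0
per-site changes: [2, 3, 2, 2, 2, 1, 4]; total = 16

A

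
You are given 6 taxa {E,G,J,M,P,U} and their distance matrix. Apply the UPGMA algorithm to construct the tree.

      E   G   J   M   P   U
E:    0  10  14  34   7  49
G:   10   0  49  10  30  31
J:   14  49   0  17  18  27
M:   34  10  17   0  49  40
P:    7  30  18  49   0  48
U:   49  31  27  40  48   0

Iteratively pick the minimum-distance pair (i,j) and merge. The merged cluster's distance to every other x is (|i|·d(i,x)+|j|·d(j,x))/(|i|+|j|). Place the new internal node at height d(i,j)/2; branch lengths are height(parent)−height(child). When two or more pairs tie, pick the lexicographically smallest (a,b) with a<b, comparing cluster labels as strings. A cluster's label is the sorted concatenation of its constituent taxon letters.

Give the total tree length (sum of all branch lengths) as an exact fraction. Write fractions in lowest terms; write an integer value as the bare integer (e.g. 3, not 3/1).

285/4

step 1: merge (E,P) at d=7; branch lengths E→7/2, P→7/2; new cluster EP
  updated: d(EP,G)=20, d(EP,J)=16, d(EP,M)=83/2, d(EP,U)=97/2
step 2: merge (G,M) at d=10; branch lengths G→5, M→5; new cluster GM
  updated: d(EP,GM)=123/4, d(GM,J)=33, d(GM,U)=71/2
step 3: merge (EP,J) at d=16; branch lengths EP→9/2, J→8; new cluster EJP
  updated: d(EJP,GM)=63/2, d(EJP,U)=124/3
step 4: merge (EJP,GM) at d=63/2; branch lengths EJP→31/4, GM→43/4; new cluster EGJMP
  updated: d(EGJMP,U)=39
step 5: merge (EGJMP,U) at d=39; branch lengths EGJMP→15/4, U→39/2; new cluster EGJMPU
final tree: ((((E:7/2,P:7/2):9/2,J:8):31/4,(G:5,M:5):43/4):15/4,U:39/2)
total length: 285/4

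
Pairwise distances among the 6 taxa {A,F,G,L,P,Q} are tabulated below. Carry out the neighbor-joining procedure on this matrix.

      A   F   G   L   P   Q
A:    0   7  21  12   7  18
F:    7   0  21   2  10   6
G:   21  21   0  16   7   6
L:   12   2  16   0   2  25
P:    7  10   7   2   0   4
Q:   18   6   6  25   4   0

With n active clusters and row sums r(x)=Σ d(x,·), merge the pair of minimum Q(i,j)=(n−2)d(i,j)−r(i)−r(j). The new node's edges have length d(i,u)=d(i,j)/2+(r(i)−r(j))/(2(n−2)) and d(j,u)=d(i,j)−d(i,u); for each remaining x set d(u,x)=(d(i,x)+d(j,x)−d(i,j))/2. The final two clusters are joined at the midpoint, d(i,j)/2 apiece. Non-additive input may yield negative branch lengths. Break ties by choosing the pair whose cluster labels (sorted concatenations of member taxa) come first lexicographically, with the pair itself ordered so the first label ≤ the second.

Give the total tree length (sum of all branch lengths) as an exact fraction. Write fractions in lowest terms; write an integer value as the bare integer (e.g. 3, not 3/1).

191/8

iteration 1: select G,Q (d=6, Q=-106); attach at lengths (9/2, 3/2); label the merged cluster GQ
  updated: d(A,GQ)=33/2, d(F,GQ)=21/2, d(GQ,L)=35/2, d(GQ,P)=5/2
iteration 2: select GQ,P (d=5/2, Q=-61); attach at lengths (11/2, -3); label the merged cluster GPQ
  updated: d(A,GPQ)=21/2, d(F,GPQ)=9, d(GPQ,L)=17/2
iteration 3: select A,GPQ (d=21/2, Q=-73/2); attach at lengths (45/8, 39/8); label the merged cluster AGPQ
  updated: d(AGPQ,F)=11/4, d(AGPQ,L)=5
iteration 4: select AGPQ,F (d=11/4, Q=-39/4); attach at lengths (23/8, -1/8); label the merged cluster AFGPQ
  updated: d(AFGPQ,L)=17/8
iteration 5: select AFGPQ,L (d=17/8); attach at lengths (17/16, 17/16); label the merged cluster AFGLPQ
final tree: (((A:45/8,((G:9/2,Q:3/2):11/2,P:-3):39/8):23/8,F:-1/8):17/16,L:17/16)
total length: 191/8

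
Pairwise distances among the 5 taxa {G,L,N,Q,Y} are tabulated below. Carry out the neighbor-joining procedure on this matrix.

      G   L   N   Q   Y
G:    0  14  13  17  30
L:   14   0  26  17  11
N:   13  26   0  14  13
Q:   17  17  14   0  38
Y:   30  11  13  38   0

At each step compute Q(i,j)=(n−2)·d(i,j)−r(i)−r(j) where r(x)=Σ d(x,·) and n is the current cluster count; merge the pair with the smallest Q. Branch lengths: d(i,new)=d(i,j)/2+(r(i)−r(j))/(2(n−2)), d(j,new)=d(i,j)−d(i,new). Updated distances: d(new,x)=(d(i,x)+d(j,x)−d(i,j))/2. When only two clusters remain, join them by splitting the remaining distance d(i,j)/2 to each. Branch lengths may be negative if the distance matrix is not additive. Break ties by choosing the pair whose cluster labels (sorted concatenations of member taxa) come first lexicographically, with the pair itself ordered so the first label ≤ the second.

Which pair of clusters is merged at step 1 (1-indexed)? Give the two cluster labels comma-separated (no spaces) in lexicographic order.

iteration 1: select L,Y (d=11, Q=-127); attach at lengths (3/2, 19/2); label the merged cluster LY
  updated: d(G,LY)=33/2, d(LY,N)=14, d(LY,Q)=22
iteration 2: select G,LY (d=33/2, Q=-66); attach at lengths (27/4, 39/4); label the merged cluster GLY
  updated: d(GLY,N)=21/4, d(GLY,Q)=45/4
iteration 3: select GLY,N (d=21/4, Q=-61/2); attach at lengths (5/4, 4); label the merged cluster GLNY
  updated: d(GLNY,Q)=10
iteration 4: select GLNY,Q (d=10); attach at lengths (5, 5); label the merged cluster GLNQY
final tree: (((G:27/4,(L:3/2,Y:19/2):39/4):5/4,N:4):5,Q:5)
total length: 171/4

L,Y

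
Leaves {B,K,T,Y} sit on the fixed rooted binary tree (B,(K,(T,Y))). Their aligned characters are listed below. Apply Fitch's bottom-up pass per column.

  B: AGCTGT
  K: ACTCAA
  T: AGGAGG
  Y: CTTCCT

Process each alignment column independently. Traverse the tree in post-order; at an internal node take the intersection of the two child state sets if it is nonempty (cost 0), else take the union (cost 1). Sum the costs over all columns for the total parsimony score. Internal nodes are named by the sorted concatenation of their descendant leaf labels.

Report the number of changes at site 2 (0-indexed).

2

TY@0: {A} ∪ {C} = {A,C} (union, +1)
KTY@0: {A} ∩ {A,C} = {A} (intersection, +0)
BKTY@0: {A} ∩ {A} = {A} (intersection, +0)
TY@1: {G} ∪ {T} = {G,T} (union, +1)
KTY@1: {C} ∪ {G,T} = {C,G,T} (union, +1)
BKTY@1: {G} ∩ {C,G,T} = {G} (intersection, +0)
TY@2: {G} ∪ {T} = {G,T} (union, +1)
KTY@2: {T} ∩ {G,T} = {T} (intersection, +0)
BKTY@2: {C} ∪ {T} = {C,T} (union, +1)
TY@3: {A} ∪ {C} = {A,C} (union, +1)
KTY@3: {C} ∩ {A,C} = {C} (intersection, +0)
BKTY@3: {T} ∪ {C} = {C,T} (union, +1)
TY@4: {G} ∪ {C} = {C,G} (union, +1)
KTY@4: {A} ∪ {C,G} = {A,C,G} (union, +1)
BKTY@4: {G} ∩ {A,C,G} = {G} (intersection, +0)
TY@5: {G} ∪ {T} = {G,T} (union, +1)
KTY@5: {A} ∪ {G,T} = {A,G,T} (union, +1)
BKTY@5: {T} ∩ {A,G,T} = {T} (intersection, +0)
per-site changes: [1, 2, 2, 2, 2, 2]; total = 11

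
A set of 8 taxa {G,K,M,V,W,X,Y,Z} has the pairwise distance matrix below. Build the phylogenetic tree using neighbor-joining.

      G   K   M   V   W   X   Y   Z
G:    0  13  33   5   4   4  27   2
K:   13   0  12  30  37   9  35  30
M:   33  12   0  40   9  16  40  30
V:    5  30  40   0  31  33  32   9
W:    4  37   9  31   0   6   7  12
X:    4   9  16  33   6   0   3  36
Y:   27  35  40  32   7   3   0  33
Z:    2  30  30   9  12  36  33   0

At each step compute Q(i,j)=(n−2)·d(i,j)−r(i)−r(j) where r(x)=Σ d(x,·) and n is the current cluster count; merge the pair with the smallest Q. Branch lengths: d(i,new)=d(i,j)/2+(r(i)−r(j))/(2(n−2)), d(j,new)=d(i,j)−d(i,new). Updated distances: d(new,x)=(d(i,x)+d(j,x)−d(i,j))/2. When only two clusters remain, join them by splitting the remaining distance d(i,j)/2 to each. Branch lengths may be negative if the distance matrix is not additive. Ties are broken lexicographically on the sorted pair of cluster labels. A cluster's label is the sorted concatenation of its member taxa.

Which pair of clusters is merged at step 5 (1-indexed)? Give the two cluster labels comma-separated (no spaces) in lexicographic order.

GVZ,KM

step 1: merge (V,Z) at d=9, Q=-278; branch lengths V→41/6, Z→13/6; new cluster VZ
  updated: d(G,VZ)=-1, d(K,VZ)=51/2, d(M,VZ)=61/2, d(VZ,W)=17, d(VZ,X)=30, d(VZ,Y)=28
step 2: merge (G,VZ) at d=-1, Q=-215; branch lengths G→-11/2, VZ→9/2; new cluster GVZ
  updated: d(GVZ,K)=79/4, d(GVZ,M)=129/4, d(GVZ,W)=11, d(GVZ,X)=35/2, d(GVZ,Y)=28
step 3: merge (K,M) at d=12, Q=-174; branch lengths K→103/16, M→89/16; new cluster KM
  updated: d(GVZ,KM)=20, d(KM,W)=17, d(KM,X)=13/2, d(KM,Y)=63/2
step 4: merge (X,Y) at d=3, Q=-187/2; branch lengths X→-55/12, Y→91/12; new cluster XY
  updated: d(GVZ,XY)=85/4, d(KM,XY)=35/2, d(W,XY)=5
step 5: merge (GVZ,KM) at d=20, Q=-267/4; branch lengths GVZ→151/16, KM→169/16; new cluster GKMVZ
  updated: d(GKMVZ,W)=4, d(GKMVZ,XY)=75/8
step 6: merge (GKMVZ,W) at d=4, Q=-147/8; branch lengths GKMVZ→67/16, W→-3/16; new cluster GKMVWZ
  updated: d(GKMVWZ,XY)=83/16
step 7: merge (GKMVWZ,XY) at d=83/16; branch lengths GKMVWZ→83/32, XY→83/32; new cluster GKMVWXYZ
final tree: ((((G:-11/2,(V:41/6,Z:13/6):9/2):151/16,(K:103/16,M:89/16):169/16):67/16,W:-3/16):83/32,(X:-55/12,Y:91/12):83/32)
total length: 835/16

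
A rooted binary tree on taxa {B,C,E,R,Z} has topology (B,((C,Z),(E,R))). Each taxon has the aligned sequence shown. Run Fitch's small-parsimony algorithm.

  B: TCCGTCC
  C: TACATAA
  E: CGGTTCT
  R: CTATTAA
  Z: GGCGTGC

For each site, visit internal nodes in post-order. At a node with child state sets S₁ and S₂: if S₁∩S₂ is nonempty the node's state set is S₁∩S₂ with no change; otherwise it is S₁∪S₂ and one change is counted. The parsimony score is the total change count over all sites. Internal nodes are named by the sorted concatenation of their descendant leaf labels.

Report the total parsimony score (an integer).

site 0, node CZ: C={T} ∪ Z={G} → {G,T} (+1)
site 0, node ER: E={C} ∩ R={C} → {C} (+0)
site 0, node CERZ: CZ={G,T} ∪ ER={C} → {C,G,T} (+1)
site 0, node BCERZ: B={T} ∩ CERZ={C,G,T} → {T} (+0)
site 1, node CZ: C={A} ∪ Z={G} → {A,G} (+1)
site 1, node ER: E={G} ∪ R={T} → {G,T} (+1)
site 1, node CERZ: CZ={A,G} ∩ ER={G,T} → {G} (+0)
site 1, node BCERZ: B={C} ∪ CERZ={G} → {C,G} (+1)
site 2, node CZ: C={C} ∩ Z={C} → {C} (+0)
site 2, node ER: E={G} ∪ R={A} → {A,G} (+1)
site 2, node CERZ: CZ={C} ∪ ER={A,G} → {A,C,G} (+1)
site 2, node BCERZ: B={C} ∩ CERZ={A,C,G} → {C} (+0)
site 3, node CZ: C={A} ∪ Z={G} → {A,G} (+1)
site 3, node ER: E={T} ∩ R={T} → {T} (+0)
site 3, node CERZ: CZ={A,G} ∪ ER={T} → {A,G,T} (+1)
site 3, node BCERZ: B={G} ∩ CERZ={A,G,T} → {G} (+0)
site 4, node CZ: C={T} ∩ Z={T} → {T} (+0)
site 4, node ER: E={T} ∩ R={T} → {T} (+0)
site 4, node CERZ: CZ={T} ∩ ER={T} → {T} (+0)
site 4, node BCERZ: B={T} ∩ CERZ={T} → {T} (+0)
site 5, node CZ: C={A} ∪ Z={G} → {A,G} (+1)
site 5, node ER: E={C} ∪ R={A} → {A,C} (+1)
site 5, node CERZ: CZ={A,G} ∩ ER={A,C} → {A} (+0)
site 5, node BCERZ: B={C} ∪ CERZ={A} → {A,C} (+1)
site 6, node CZ: C={A} ∪ Z={C} → {A,C} (+1)
site 6, node ER: E={T} ∪ R={A} → {A,T} (+1)
site 6, node CERZ: CZ={A,C} ∩ ER={A,T} → {A} (+0)
site 6, node BCERZ: B={C} ∪ CERZ={A} → {A,C} (+1)
per-site changes: [2, 3, 2, 2, 0, 3, 3]; total = 15

15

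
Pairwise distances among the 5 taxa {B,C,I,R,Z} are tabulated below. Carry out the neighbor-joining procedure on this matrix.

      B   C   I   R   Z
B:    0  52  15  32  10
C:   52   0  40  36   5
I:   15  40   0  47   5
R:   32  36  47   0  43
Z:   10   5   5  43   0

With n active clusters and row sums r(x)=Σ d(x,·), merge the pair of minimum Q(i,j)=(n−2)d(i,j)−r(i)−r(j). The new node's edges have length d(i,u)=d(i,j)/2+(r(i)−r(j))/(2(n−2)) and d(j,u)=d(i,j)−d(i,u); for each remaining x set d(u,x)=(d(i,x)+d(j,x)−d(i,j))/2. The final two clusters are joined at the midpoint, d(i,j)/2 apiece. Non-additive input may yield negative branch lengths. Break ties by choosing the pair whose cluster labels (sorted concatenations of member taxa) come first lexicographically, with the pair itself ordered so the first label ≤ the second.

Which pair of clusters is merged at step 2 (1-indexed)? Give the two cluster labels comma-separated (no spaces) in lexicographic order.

B,I

1. join C+R (d=36, Q=-183) ⇒ CR; edges |C|=83/6, |R|=133/6
  updated: d(B,CR)=24, d(CR,I)=51/2, d(CR,Z)=6
2. join B+I (d=15, Q=-129/2) ⇒ BI; edges |B|=67/8, |I|=53/8
  updated: d(BI,CR)=69/4, d(BI,Z)=0
3. join BI+CR (d=69/4, Q=-93/4) ⇒ BCIR; edges |BI|=45/8, |CR|=93/8
  updated: d(BCIR,Z)=-45/8
4. join BCIR+Z (d=-45/8) ⇒ BCIRZ; edges |BCIR|=-45/16, |Z|=-45/16
final tree: (((B:67/8,I:53/8):45/8,(C:83/6,R:133/6):93/8):-45/16,Z:-45/16)
total length: 501/8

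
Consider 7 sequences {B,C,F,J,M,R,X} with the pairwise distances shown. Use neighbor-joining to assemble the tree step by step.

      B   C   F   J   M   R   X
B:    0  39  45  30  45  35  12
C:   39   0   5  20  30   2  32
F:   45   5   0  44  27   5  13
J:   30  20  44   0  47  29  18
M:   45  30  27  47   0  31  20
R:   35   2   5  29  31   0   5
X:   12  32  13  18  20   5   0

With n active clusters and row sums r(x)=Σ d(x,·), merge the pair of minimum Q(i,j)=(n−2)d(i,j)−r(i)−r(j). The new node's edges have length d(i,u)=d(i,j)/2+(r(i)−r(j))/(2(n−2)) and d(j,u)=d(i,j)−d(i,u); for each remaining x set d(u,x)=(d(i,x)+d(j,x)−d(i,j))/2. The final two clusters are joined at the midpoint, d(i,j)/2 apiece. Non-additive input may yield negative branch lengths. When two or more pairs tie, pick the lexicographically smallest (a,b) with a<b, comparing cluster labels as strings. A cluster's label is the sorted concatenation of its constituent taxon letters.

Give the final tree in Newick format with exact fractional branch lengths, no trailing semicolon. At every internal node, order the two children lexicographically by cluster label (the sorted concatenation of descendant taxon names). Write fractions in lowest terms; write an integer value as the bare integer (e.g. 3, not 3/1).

step 1: merge (B,X) at d=12, Q=-246; branch lengths B→83/5, X→-23/5; new cluster BX
  updated: d(BX,C)=59/2, d(BX,F)=23, d(BX,J)=18, d(BX,M)=53/2, d(BX,R)=14
step 2: merge (BX,J) at d=18, Q=-197; branch lengths BX→25/8, J→119/8; new cluster BJX
  updated: d(BJX,C)=63/4, d(BJX,F)=49/2, d(BJX,M)=111/4, d(BJX,R)=25/2
step 3: merge (BJX,M) at d=111/4, Q=-113; branch lengths BJX→8, M→79/4; new cluster BJMX
  updated: d(BJMX,C)=9, d(BJMX,F)=95/8, d(BJMX,R)=63/8
step 4: merge (BJMX,R) at d=63/8, Q=-223/8; branch lengths BJMX→237/32, R→15/32; new cluster BJMRX
  updated: d(BJMRX,C)=25/16, d(BJMRX,F)=9/2
step 5: merge (BJMRX,C) at d=25/16, Q=-177/16; branch lengths BJMRX→17/32, C→33/32; new cluster BCJMRX
  updated: d(BCJMRX,F)=127/32
step 6: merge (BCJMRX,F) at d=127/32; branch lengths BCJMRX→127/64, F→127/64; new cluster BCFJMRX
final tree: ((((((B:83/5,X:-23/5):25/8,J:119/8):8,M:79/4):237/32,R:15/32):17/32,C:33/32):127/64,F:127/64)
total length: 2277/32

((((((B:83/5,X:-23/5):25/8,J:119/8):8,M:79/4):237/32,R:15/32):17/32,C:33/32):127/64,F:127/64)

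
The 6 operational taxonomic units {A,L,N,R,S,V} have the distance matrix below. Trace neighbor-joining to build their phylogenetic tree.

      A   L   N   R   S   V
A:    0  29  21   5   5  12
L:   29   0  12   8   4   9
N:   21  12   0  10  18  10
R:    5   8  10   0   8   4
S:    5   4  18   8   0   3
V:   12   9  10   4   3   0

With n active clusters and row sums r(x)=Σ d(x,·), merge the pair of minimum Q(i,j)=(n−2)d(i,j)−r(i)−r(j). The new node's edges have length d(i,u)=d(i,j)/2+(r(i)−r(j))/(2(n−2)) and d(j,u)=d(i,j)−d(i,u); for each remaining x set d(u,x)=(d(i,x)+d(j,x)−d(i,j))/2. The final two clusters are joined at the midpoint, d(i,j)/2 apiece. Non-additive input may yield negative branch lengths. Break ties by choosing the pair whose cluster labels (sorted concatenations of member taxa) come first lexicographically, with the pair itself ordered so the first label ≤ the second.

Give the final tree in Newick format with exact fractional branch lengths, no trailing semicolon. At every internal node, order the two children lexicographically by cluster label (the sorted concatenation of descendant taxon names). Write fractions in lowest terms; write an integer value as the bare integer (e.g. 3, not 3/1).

1. join A+S (d=5, Q=-90) ⇒ AS; edges |A|=27/4, |S|=-7/4
  updated: d(AS,L)=14, d(AS,N)=17, d(AS,R)=4, d(AS,V)=5
2. join L+N (d=12, Q=-56) ⇒ LN; edges |L|=5, |N|=7
  updated: d(AS,LN)=19/2, d(LN,R)=3, d(LN,V)=7/2
3. join AS+R (d=4, Q=-43/2) ⇒ ARS; edges |AS|=31/8, |R|=1/8
  updated: d(ARS,LN)=17/4, d(ARS,V)=5/2
4. join ARS+LN (d=17/4, Q=-41/4) ⇒ ALNRS; edges |ARS|=13/8, |LN|=21/8
  updated: d(ALNRS,V)=7/8
5. join ALNRS+V (d=7/8) ⇒ ALNRSV; edges |ALNRS|=7/16, |V|=7/16
final tree: ((((A:27/4,S:-7/4):31/8,R:1/8):13/8,(L:5,N:7):21/8):7/16,V:7/16)
total length: 209/8

((((A:27/4,S:-7/4):31/8,R:1/8):13/8,(L:5,N:7):21/8):7/16,V:7/16)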